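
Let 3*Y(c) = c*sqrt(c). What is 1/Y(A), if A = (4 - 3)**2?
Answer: 3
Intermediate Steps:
A = 1 (A = 1**2 = 1)
Y(c) = c**(3/2)/3 (Y(c) = (c*sqrt(c))/3 = c**(3/2)/3)
1/Y(A) = 1/(1**(3/2)/3) = 1/((1/3)*1) = 1/(1/3) = 3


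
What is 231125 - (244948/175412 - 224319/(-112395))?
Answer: 379721856811051/1642952645 ≈ 2.3112e+5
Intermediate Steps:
231125 - (244948/175412 - 224319/(-112395)) = 231125 - (244948*(1/175412) - 224319*(-1/112395)) = 231125 - (61237/43853 + 74773/37465) = 231125 - 1*5573264574/1642952645 = 231125 - 5573264574/1642952645 = 379721856811051/1642952645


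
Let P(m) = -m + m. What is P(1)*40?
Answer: 0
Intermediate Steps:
P(m) = 0
P(1)*40 = 0*40 = 0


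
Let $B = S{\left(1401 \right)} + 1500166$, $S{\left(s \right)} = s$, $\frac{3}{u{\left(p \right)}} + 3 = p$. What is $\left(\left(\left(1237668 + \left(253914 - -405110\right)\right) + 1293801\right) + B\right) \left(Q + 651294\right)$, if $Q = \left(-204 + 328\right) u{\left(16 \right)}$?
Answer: $\frac{39728582279640}{13} \approx 3.056 \cdot 10^{12}$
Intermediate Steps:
$u{\left(p \right)} = \frac{3}{-3 + p}$
$B = 1501567$ ($B = 1401 + 1500166 = 1501567$)
$Q = \frac{372}{13}$ ($Q = \left(-204 + 328\right) \frac{3}{-3 + 16} = 124 \cdot \frac{3}{13} = \frac{372}{13} \approx 28.615$)
$\left(\left(\left(1237668 + \left(253914 - -405110\right)\right) + 1293801\right) + B\right) \left(Q + 651294\right) = \left(\left(\left(1237668 + \left(253914 - -405110\right)\right) + 1293801\right) + 1501567\right) \left(\frac{372}{13} + 651294\right) = \left(\left(\left(1237668 + \left(253914 + 405110\right)\right) + 1293801\right) + 1501567\right) \frac{8467194}{13} = \left(\left(\left(1237668 + 659024\right) + 1293801\right) + 1501567\right) \frac{8467194}{13} = \left(\left(1896692 + 1293801\right) + 1501567\right) \frac{8467194}{13} = \left(3190493 + 1501567\right) \frac{8467194}{13} = 4692060 \cdot \frac{8467194}{13} = \frac{39728582279640}{13}$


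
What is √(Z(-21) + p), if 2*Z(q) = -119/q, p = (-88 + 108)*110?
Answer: √79302/6 ≈ 46.934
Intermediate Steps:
p = 2200 (p = 20*110 = 2200)
Z(q) = -119/(2*q) (Z(q) = (-119/q)/2 = -119/(2*q))
√(Z(-21) + p) = √(-119/2/(-21) + 2200) = √(-119/2*(-1/21) + 2200) = √(17/6 + 2200) = √(13217/6) = √79302/6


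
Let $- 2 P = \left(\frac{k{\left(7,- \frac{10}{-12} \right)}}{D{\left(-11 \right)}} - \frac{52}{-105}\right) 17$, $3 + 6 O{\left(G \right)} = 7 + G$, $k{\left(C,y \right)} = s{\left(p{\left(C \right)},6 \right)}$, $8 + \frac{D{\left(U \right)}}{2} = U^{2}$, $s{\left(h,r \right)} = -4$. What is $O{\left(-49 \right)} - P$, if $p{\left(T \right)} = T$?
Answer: $- \frac{81653}{23730} \approx -3.4409$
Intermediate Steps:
$D{\left(U \right)} = -16 + 2 U^{2}$
$k{\left(C,y \right)} = -4$
$O{\left(G \right)} = \frac{2}{3} + \frac{G}{6}$ ($O{\left(G \right)} = - \frac{1}{2} + \frac{7 + G}{6} = - \frac{1}{2} + \left(\frac{7}{6} + \frac{G}{6}\right) = \frac{2}{3} + \frac{G}{6}$)
$P = - \frac{48161}{11865}$ ($P = - \frac{\left(- \frac{4}{-16 + 2 \left(-11\right)^{2}} - \frac{52}{-105}\right) 17}{2} = - \frac{\left(- \frac{4}{-16 + 2 \cdot 121} - - \frac{52}{105}\right) 17}{2} = - \frac{\left(- \frac{4}{-16 + 242} + \frac{52}{105}\right) 17}{2} = - \frac{\left(- \frac{4}{226} + \frac{52}{105}\right) 17}{2} = - \frac{\left(\left(-4\right) \frac{1}{226} + \frac{52}{105}\right) 17}{2} = - \frac{\left(- \frac{2}{113} + \frac{52}{105}\right) 17}{2} = - \frac{\frac{5666}{11865} \cdot 17}{2} = \left(- \frac{1}{2}\right) \frac{96322}{11865} = - \frac{48161}{11865} \approx -4.0591$)
$O{\left(-49 \right)} - P = \left(\frac{2}{3} + \frac{1}{6} \left(-49\right)\right) - - \frac{48161}{11865} = \left(\frac{2}{3} - \frac{49}{6}\right) + \frac{48161}{11865} = - \frac{15}{2} + \frac{48161}{11865} = - \frac{81653}{23730}$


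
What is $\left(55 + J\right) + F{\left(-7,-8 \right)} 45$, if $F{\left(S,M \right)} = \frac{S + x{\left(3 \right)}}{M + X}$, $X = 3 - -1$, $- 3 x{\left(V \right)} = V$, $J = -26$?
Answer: $119$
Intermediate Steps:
$x{\left(V \right)} = - \frac{V}{3}$
$X = 4$ ($X = 3 + 1 = 4$)
$F{\left(S,M \right)} = \frac{-1 + S}{4 + M}$ ($F{\left(S,M \right)} = \frac{S - 1}{M + 4} = \frac{S - 1}{4 + M} = \frac{-1 + S}{4 + M}$)
$\left(55 + J\right) + F{\left(-7,-8 \right)} 45 = \left(55 - 26\right) + \frac{-1 - 7}{4 - 8} \cdot 45 = 29 + \frac{1}{-4} \left(-8\right) 45 = 29 + \left(- \frac{1}{4}\right) \left(-8\right) 45 = 29 + 2 \cdot 45 = 29 + 90 = 119$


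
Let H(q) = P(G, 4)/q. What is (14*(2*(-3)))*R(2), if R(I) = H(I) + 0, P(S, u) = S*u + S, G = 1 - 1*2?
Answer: 210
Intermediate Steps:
G = -1 (G = 1 - 2 = -1)
P(S, u) = S + S*u
H(q) = -5/q (H(q) = (-(1 + 4))/q = (-1*5)/q = -5/q)
R(I) = -5/I (R(I) = -5/I + 0 = -5/I)
(14*(2*(-3)))*R(2) = (14*(2*(-3)))*(-5/2) = (14*(-6))*(-5*½) = -84*(-5/2) = 210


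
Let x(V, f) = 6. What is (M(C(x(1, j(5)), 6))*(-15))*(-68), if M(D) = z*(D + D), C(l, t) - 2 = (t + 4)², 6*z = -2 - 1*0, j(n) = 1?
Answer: -69360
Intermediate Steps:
z = -⅓ (z = (-2 - 1*0)/6 = (-2 + 0)/6 = (⅙)*(-2) = -⅓ ≈ -0.33333)
C(l, t) = 2 + (4 + t)² (C(l, t) = 2 + (t + 4)² = 2 + (4 + t)²)
M(D) = -2*D/3 (M(D) = -(D + D)/3 = -2*D/3)
(M(C(x(1, j(5)), 6))*(-15))*(-68) = (-2*(2 + (4 + 6)²)/3*(-15))*(-68) = (-2*(2 + 10²)/3*(-15))*(-68) = (-2*(2 + 100)/3*(-15))*(-68) = (-⅔*102*(-15))*(-68) = -68*(-15)*(-68) = 1020*(-68) = -69360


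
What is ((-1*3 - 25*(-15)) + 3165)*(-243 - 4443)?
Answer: -16574382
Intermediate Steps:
((-1*3 - 25*(-15)) + 3165)*(-243 - 4443) = ((-3 + 375) + 3165)*(-4686) = (372 + 3165)*(-4686) = 3537*(-4686) = -16574382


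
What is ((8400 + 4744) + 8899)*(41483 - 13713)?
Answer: 612134110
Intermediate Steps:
((8400 + 4744) + 8899)*(41483 - 13713) = (13144 + 8899)*27770 = 22043*27770 = 612134110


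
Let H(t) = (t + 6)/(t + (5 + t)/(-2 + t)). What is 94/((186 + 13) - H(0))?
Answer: 470/1007 ≈ 0.46673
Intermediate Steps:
H(t) = (6 + t)/(t + (5 + t)/(-2 + t))
94/((186 + 13) - H(0)) = 94/((186 + 13) - (-12 + 0² + 4*0)/(5 + 0² - 1*0)) = 94/(199 - (-12 + 0 + 0)/(5 + 0 + 0)) = 94/(199 - (-12)/5) = 94/(199 - 1*(-12/5)) = 94/(199 + 12/5) = 94/(1007/5) = 94*(5/1007) = 470/1007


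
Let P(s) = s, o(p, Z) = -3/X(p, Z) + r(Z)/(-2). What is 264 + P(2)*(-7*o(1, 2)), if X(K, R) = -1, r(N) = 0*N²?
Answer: 222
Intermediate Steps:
r(N) = 0
o(p, Z) = 3 (o(p, Z) = -3/(-1) + 0/(-2) = -3*(-1) + 0*(-½) = 3 + 0 = 3)
264 + P(2)*(-7*o(1, 2)) = 264 + 2*(-7*3) = 264 + 2*(-21) = 264 - 42 = 222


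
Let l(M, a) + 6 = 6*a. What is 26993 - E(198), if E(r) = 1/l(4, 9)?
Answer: 1295663/48 ≈ 26993.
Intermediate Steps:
l(M, a) = -6 + 6*a
E(r) = 1/48 (E(r) = 1/(-6 + 6*9) = 1/(-6 + 54) = 1/48)
26993 - E(198) = 26993 - 1*1/48 = 26993 - 1/48 = 1295663/48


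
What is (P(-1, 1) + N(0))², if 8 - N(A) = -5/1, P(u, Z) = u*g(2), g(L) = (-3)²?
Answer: 16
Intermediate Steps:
g(L) = 9
P(u, Z) = 9*u (P(u, Z) = u*9 = 9*u)
N(A) = 13 (N(A) = 8 - (-5)/1 = 8 - (-5) = 8 - 1*(-5) = 8 + 5 = 13)
(P(-1, 1) + N(0))² = (9*(-1) + 13)² = (-9 + 13)² = 4² = 16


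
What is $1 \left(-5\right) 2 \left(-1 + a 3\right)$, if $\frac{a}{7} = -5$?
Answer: $1060$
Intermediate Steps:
$a = -35$ ($a = 7 \left(-5\right) = -35$)
$1 \left(-5\right) 2 \left(-1 + a 3\right) = 1 \left(-5\right) 2 \left(-1 - 105\right) = 1 \left(- 10 \left(-1 - 105\right)\right) = 1 \left(\left(-10\right) \left(-106\right)\right) = 1 \cdot 1060 = 1060$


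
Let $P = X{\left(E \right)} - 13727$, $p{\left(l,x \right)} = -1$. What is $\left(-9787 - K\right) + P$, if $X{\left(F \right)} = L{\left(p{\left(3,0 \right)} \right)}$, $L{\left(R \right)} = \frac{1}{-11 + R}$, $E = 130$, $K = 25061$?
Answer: $- \frac{582901}{12} \approx -48575.0$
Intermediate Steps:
$X{\left(F \right)} = - \frac{1}{12}$ ($X{\left(F \right)} = \frac{1}{-11 - 1} = \frac{1}{-12} = - \frac{1}{12}$)
$P = - \frac{164725}{12}$ ($P = - \frac{1}{12} - 13727 = - \frac{164725}{12} \approx -13727.0$)
$\left(-9787 - K\right) + P = \left(-9787 - 25061\right) - \frac{164725}{12} = -34848 - \frac{164725}{12} = - \frac{582901}{12}$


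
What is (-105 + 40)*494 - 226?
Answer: -32336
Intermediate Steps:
(-105 + 40)*494 - 226 = -65*494 - 226 = -32110 - 226 = -32336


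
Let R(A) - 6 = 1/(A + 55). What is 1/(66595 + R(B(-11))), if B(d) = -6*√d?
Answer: 56960519/3793628441683 - 3*I*√11/7587256883366 ≈ 1.5015e-5 - 1.3114e-12*I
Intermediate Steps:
R(A) = 6 + 1/(55 + A) (R(A) = 6 + 1/(A + 55) = 6 + 1/(55 + A))
1/(66595 + R(B(-11))) = 1/(66595 + (331 + 6*(-6*I*√11))/(55 - 6*I*√11)) = 1/(66595 + (331 - 36*I*√11)/(55 - 6*I*√11))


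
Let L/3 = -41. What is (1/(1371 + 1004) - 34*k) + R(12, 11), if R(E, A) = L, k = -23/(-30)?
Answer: -1062097/7125 ≈ -149.07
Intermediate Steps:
k = 23/30 (k = -23*(-1/30) = 23/30 ≈ 0.76667)
L = -123 (L = 3*(-41) = -123)
R(E, A) = -123
(1/(1371 + 1004) - 34*k) + R(12, 11) = (1/(1371 + 1004) - 34*23/30) - 123 = (1/2375 - 391/15) - 123 = -185722/7125 - 123 = -1062097/7125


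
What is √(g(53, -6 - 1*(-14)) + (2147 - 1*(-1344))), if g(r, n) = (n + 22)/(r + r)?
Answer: √9807014/53 ≈ 59.087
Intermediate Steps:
g(r, n) = (22 + n)/(2*r) (g(r, n) = (22 + n)/((2*r)) = (22 + n)*(1/(2*r)) = (22 + n)/(2*r))
√(g(53, -6 - 1*(-14)) + (2147 - 1*(-1344))) = √((½)*(22 + (-6 - 1*(-14)))/53 + (2147 - 1*(-1344))) = √((½)*(1/53)*(22 + (-6 + 14)) + (2147 + 1344)) = √((½)*(1/53)*(22 + 8) + 3491) = √((½)*(1/53)*30 + 3491) = √(15/53 + 3491) = √(185038/53) = √9807014/53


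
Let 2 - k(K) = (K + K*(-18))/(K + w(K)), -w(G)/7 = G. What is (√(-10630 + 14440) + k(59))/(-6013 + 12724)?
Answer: -5/40266 + √3810/6711 ≈ 0.0090734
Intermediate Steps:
w(G) = -7*G
k(K) = -⅚ (k(K) = 2 - (K + K*(-18))/(K - 7*K) = 2 - (K - 18*K)/((-6*K)) = 2 - (-17*K)*(-1/(6*K)) = 2 - 1*17/6 = 2 - 17/6 = -⅚)
(√(-10630 + 14440) + k(59))/(-6013 + 12724) = (√(-10630 + 14440) - ⅚)/(-6013 + 12724) = (√3810 - ⅚)/6711 = (-⅚ + √3810)*(1/6711) = -5/40266 + √3810/6711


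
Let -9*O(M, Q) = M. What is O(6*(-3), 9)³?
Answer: 8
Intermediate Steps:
O(M, Q) = -M/9
O(6*(-3), 9)³ = (-2*(-3)/3)³ = (-⅑*(-18))³ = 2³ = 8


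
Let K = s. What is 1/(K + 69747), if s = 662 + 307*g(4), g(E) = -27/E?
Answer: 4/273347 ≈ 1.4633e-5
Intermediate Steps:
s = -5641/4 (s = 662 + 307*(-27/4) = 662 - 8289/4 = -5641/4 ≈ -1410.3)
K = -5641/4 ≈ -1410.3
1/(K + 69747) = 1/(-5641/4 + 69747) = 1/(273347/4) = 4/273347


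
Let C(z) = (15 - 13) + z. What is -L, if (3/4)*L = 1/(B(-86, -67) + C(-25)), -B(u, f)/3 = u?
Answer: -4/705 ≈ -0.0056738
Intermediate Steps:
C(z) = 2 + z
B(u, f) = -3*u
L = 4/705 (L = 4/(3*(-3*(-86) + (2 - 25))) = 4/(3*(258 - 23)) = (4/3)/235 = (4/3)*(1/235) = 4/705 ≈ 0.0056738)
-L = -1*4/705 = -4/705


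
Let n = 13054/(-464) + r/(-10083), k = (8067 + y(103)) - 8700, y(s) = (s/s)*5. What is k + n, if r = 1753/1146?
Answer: -879477567005/1340393688 ≈ -656.13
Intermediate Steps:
r = 1753/1146 (r = 1753*(1/1146) = 1753/1146 ≈ 1.5297)
y(s) = 5 (y(s) = 1*5 = 5)
k = -628 (k = (8067 + 5) - 8700 = 8072 - 8700 = -628)
n = -37710330941/1340393688 (n = 13054/(-464) + (1753/1146)/(-10083) = 13054*(-1/464) + (1753/1146)*(-1/10083) = -6527/232 - 1753/11555118 = -37710330941/1340393688 ≈ -28.134)
k + n = -628 - 37710330941/1340393688 = -879477567005/1340393688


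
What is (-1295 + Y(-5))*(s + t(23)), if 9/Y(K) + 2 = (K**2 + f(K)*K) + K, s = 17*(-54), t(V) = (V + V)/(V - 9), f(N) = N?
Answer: 356493428/301 ≈ 1.1844e+6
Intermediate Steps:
t(V) = 2*V/(-9 + V) (t(V) = (2*V)/(-9 + V) = 2*V/(-9 + V))
s = -918
Y(K) = 9/(-2 + K + 2*K**2) (Y(K) = 9/(-2 + ((K**2 + K*K) + K)) = 9/(-2 + ((K**2 + K**2) + K)) = 9/(-2 + (2*K**2 + K)) = 9/(-2 + (K + 2*K**2)) = 9/(-2 + K + 2*K**2))
(-1295 + Y(-5))*(s + t(23)) = (-1295 + 9/(-2 - 5 + 2*(-5)**2))*(-918 + 2*23/(-9 + 23)) = (-1295 + 9/(-2 - 5 + 2*25))*(-918 + 2*23/14) = (-1295 + 9/(-2 - 5 + 50))*(-918 + 2*23*(1/14)) = (-1295 + 9/43)*(-918 + 23/7) = (-1295 + 9*(1/43))*(-6403/7) = (-1295 + 9/43)*(-6403/7) = -55676/43*(-6403/7) = 356493428/301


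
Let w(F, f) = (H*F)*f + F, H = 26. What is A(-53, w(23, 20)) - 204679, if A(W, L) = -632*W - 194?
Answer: -171377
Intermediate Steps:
w(F, f) = F + 26*F*f (w(F, f) = (26*F)*f + F = 26*F*f + F = F + 26*F*f)
A(W, L) = -194 - 632*W
A(-53, w(23, 20)) - 204679 = (-194 - 632*(-53)) - 204679 = (-194 + 33496) - 204679 = 33302 - 204679 = -171377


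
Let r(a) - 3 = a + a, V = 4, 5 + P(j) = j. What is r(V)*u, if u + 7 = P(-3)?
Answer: -165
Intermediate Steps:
P(j) = -5 + j
r(a) = 3 + 2*a (r(a) = 3 + (a + a) = 3 + 2*a)
u = -15 (u = -7 + (-5 - 3) = -7 - 8 = -15)
r(V)*u = (3 + 2*4)*(-15) = (3 + 8)*(-15) = 11*(-15) = -165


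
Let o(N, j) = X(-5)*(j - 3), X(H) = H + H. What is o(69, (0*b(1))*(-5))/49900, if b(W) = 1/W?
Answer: 3/4990 ≈ 0.00060120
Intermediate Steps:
X(H) = 2*H
o(N, j) = 30 - 10*j (o(N, j) = (2*(-5))*(j - 3) = -10*(-3 + j) = 30 - 10*j)
o(69, (0*b(1))*(-5))/49900 = (30 - 10*0/1*(-5))/49900 = (30 - 10*0*1*(-5))*(1/49900) = (30 - 0*(-5))*(1/49900) = (30 - 10*0)*(1/49900) = (30 + 0)*(1/49900) = 30*(1/49900) = 3/4990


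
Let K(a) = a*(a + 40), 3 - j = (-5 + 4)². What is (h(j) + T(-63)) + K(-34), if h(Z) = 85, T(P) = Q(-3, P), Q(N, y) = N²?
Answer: -110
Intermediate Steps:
j = 2 (j = 3 - (-5 + 4)² = 3 - 1*(-1)² = 3 - 1*1 = 3 - 1 = 2)
T(P) = 9 (T(P) = (-3)² = 9)
K(a) = a*(40 + a)
(h(j) + T(-63)) + K(-34) = (85 + 9) - 34*(40 - 34) = 94 - 34*6 = 94 - 204 = -110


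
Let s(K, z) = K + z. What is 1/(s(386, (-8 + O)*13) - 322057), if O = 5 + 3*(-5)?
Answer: -1/321905 ≈ -3.1065e-6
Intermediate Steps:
O = -10 (O = 5 - 15 = -10)
1/(s(386, (-8 + O)*13) - 322057) = 1/((386 + (-8 - 10)*13) - 322057) = 1/((386 - 18*13) - 322057) = 1/((386 - 234) - 322057) = 1/(152 - 322057) = 1/(-321905) = -1/321905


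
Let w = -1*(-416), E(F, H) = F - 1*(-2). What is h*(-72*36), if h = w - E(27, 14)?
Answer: -1003104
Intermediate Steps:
E(F, H) = 2 + F (E(F, H) = F + 2 = 2 + F)
w = 416
h = 387 (h = 416 - (2 + 27) = 416 - 1*29 = 416 - 29 = 387)
h*(-72*36) = 387*(-72*36) = 387*(-2592) = -1003104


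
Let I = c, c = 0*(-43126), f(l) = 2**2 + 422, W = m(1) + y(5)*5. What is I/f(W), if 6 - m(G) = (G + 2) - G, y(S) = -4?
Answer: 0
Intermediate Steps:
m(G) = 4 (m(G) = 6 - ((G + 2) - G) = 6 - ((2 + G) - G) = 6 - 1*2 = 6 - 2 = 4)
W = -16 (W = 4 - 4*5 = 4 - 20 = -16)
f(l) = 426 (f(l) = 4 + 422 = 426)
c = 0
I = 0
I/f(W) = 0/426 = 0*(1/426) = 0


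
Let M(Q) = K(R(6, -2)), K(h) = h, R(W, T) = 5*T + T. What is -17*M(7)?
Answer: 204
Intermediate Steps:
R(W, T) = 6*T
M(Q) = -12 (M(Q) = 6*(-2) = -12)
-17*M(7) = -17*(-12) = 204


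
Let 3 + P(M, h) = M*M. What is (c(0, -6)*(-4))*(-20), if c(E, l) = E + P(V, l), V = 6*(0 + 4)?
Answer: 45840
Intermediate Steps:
V = 24 (V = 6*4 = 24)
P(M, h) = -3 + M**2 (P(M, h) = -3 + M*M = -3 + M**2)
c(E, l) = 573 + E (c(E, l) = E + (-3 + 24**2) = E + (-3 + 576) = E + 573 = 573 + E)
(c(0, -6)*(-4))*(-20) = ((573 + 0)*(-4))*(-20) = (573*(-4))*(-20) = -2292*(-20) = 45840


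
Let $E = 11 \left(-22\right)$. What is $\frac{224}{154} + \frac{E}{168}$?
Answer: $\frac{13}{924} \approx 0.014069$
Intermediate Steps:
$E = -242$
$\frac{224}{154} + \frac{E}{168} = \frac{224}{154} - \frac{242}{168} = 224 \cdot \frac{1}{154} - \frac{121}{84} = \frac{16}{11} - \frac{121}{84} = \frac{13}{924}$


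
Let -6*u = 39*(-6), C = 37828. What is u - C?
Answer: -37789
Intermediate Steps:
u = 39 (u = -13*(-6)/2 = -1/6*(-234) = 39)
u - C = 39 - 1*37828 = 39 - 37828 = -37789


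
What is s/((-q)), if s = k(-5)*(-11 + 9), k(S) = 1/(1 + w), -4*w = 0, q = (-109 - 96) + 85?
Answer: -1/60 ≈ -0.016667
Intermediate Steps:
q = -120 (q = -205 + 85 = -120)
w = 0 (w = -¼*0 = 0)
k(S) = 1 (k(S) = 1/(1 + 0) = 1/1 = 1)
s = -2 (s = 1*(-11 + 9) = 1*(-2) = -2)
s/((-q)) = -2/((-1*(-120))) = -2/120 = -2*1/120 = -1/60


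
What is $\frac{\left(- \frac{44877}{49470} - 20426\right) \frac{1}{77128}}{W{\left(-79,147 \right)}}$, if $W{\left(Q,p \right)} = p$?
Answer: $- \frac{48119957}{26708655120} \approx -0.0018017$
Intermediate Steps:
$\frac{\left(- \frac{44877}{49470} - 20426\right) \frac{1}{77128}}{W{\left(-79,147 \right)}} = \frac{\left(- \frac{44877}{49470} - 20426\right) \frac{1}{77128}}{147} = \left(\left(-44877\right) \frac{1}{49470} - 20426\right) \frac{1}{77128} \cdot \frac{1}{147} = \left(- \frac{14959}{16490} - 20426\right) \frac{1}{77128} \cdot \frac{1}{147} = \left(- \frac{336839699}{16490}\right) \frac{1}{77128} \cdot \frac{1}{147} = \left(- \frac{336839699}{1271840720}\right) \frac{1}{147} = - \frac{48119957}{26708655120}$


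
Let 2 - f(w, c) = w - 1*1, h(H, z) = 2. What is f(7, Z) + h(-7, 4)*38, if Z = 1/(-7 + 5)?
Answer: 72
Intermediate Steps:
Z = -½ (Z = 1/(-2) = -½ ≈ -0.50000)
f(w, c) = 3 - w (f(w, c) = 2 - (w - 1*1) = 2 - (w - 1) = 2 - (-1 + w) = 2 + (1 - w) = 3 - w)
f(7, Z) + h(-7, 4)*38 = (3 - 1*7) + 2*38 = (3 - 7) + 76 = -4 + 76 = 72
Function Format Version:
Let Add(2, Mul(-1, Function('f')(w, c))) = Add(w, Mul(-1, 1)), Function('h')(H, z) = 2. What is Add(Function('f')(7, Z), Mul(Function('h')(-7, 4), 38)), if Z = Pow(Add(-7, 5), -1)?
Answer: 72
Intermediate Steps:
Z = Rational(-1, 2) (Z = Pow(-2, -1) = Rational(-1, 2) ≈ -0.50000)
Function('f')(w, c) = Add(3, Mul(-1, w)) (Function('f')(w, c) = Add(2, Mul(-1, Add(w, Mul(-1, 1)))) = Add(2, Mul(-1, Add(w, -1))) = Add(2, Mul(-1, Add(-1, w))) = Add(2, Add(1, Mul(-1, w))) = Add(3, Mul(-1, w)))
Add(Function('f')(7, Z), Mul(Function('h')(-7, 4), 38)) = Add(Add(3, Mul(-1, 7)), Mul(2, 38)) = Add(Add(3, -7), 76) = Add(-4, 76) = 72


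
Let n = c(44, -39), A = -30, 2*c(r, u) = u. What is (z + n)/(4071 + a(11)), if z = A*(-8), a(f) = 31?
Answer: 63/1172 ≈ 0.053754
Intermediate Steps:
c(r, u) = u/2
z = 240 (z = -30*(-8) = 240)
n = -39/2 (n = (1/2)*(-39) = -39/2 ≈ -19.500)
(z + n)/(4071 + a(11)) = (240 - 39/2)/(4071 + 31) = (441/2)/4102 = (441/2)*(1/4102) = 63/1172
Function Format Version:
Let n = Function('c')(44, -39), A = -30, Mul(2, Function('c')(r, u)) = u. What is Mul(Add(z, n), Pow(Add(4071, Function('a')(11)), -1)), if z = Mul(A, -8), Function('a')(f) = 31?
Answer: Rational(63, 1172) ≈ 0.053754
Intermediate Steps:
Function('c')(r, u) = Mul(Rational(1, 2), u)
z = 240 (z = Mul(-30, -8) = 240)
n = Rational(-39, 2) (n = Mul(Rational(1, 2), -39) = Rational(-39, 2) ≈ -19.500)
Mul(Add(z, n), Pow(Add(4071, Function('a')(11)), -1)) = Mul(Add(240, Rational(-39, 2)), Pow(Add(4071, 31), -1)) = Mul(Rational(441, 2), Pow(4102, -1)) = Mul(Rational(441, 2), Rational(1, 4102)) = Rational(63, 1172)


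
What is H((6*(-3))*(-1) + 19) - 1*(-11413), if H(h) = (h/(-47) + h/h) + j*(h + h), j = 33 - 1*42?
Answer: 505119/47 ≈ 10747.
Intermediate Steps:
j = -9 (j = 33 - 42 = -9)
H(h) = 1 - 847*h/47 (H(h) = (h/(-47) + h/h) - 9*(h + h) = (h*(-1/47) + 1) - 18*h = (-h/47 + 1) - 18*h = (1 - h/47) - 18*h = 1 - 847*h/47)
H((6*(-3))*(-1) + 19) - 1*(-11413) = (1 - 847*((6*(-3))*(-1) + 19)/47) - 1*(-11413) = (1 - 847*(-18*(-1) + 19)/47) + 11413 = (1 - 847*(18 + 19)/47) + 11413 = (1 - 847/47*37) + 11413 = (1 - 31339/47) + 11413 = -31292/47 + 11413 = 505119/47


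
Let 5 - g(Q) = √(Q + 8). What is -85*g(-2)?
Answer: -425 + 85*√6 ≈ -216.79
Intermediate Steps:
g(Q) = 5 - √(8 + Q) (g(Q) = 5 - √(Q + 8) = 5 - √(8 + Q))
-85*g(-2) = -85*(5 - √(8 - 2)) = -85*(5 - √6) = -425 + 85*√6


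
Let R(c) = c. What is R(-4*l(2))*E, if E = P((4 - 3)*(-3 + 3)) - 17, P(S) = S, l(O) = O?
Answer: 136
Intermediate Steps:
E = -17 (E = (4 - 3)*(-3 + 3) - 17 = 1*0 - 17 = 0 - 17 = -17)
R(-4*l(2))*E = -4*2*(-17) = -8*(-17) = 136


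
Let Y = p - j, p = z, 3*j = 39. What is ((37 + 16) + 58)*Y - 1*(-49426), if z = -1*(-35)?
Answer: 51868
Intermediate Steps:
j = 13 (j = (1/3)*39 = 13)
z = 35
p = 35
Y = 22 (Y = 35 - 1*13 = 35 - 13 = 22)
((37 + 16) + 58)*Y - 1*(-49426) = ((37 + 16) + 58)*22 - 1*(-49426) = (53 + 58)*22 + 49426 = 111*22 + 49426 = 2442 + 49426 = 51868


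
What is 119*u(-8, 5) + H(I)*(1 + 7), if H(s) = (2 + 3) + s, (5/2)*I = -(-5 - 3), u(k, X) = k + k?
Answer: -9192/5 ≈ -1838.4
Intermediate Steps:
u(k, X) = 2*k
I = 16/5 (I = 2*(-(-5 - 3))/5 = 2*(-1*(-8))/5 = (2/5)*8 = 16/5 ≈ 3.2000)
H(s) = 5 + s
119*u(-8, 5) + H(I)*(1 + 7) = 119*(2*(-8)) + (5 + 16/5)*(1 + 7) = 119*(-16) + (41/5)*8 = -1904 + 328/5 = -9192/5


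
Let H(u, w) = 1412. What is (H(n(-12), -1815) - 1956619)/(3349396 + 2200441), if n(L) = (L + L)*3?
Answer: -1955207/5549837 ≈ -0.35230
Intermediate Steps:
n(L) = 6*L (n(L) = (2*L)*3 = 6*L)
(H(n(-12), -1815) - 1956619)/(3349396 + 2200441) = (1412 - 1956619)/(3349396 + 2200441) = -1955207/5549837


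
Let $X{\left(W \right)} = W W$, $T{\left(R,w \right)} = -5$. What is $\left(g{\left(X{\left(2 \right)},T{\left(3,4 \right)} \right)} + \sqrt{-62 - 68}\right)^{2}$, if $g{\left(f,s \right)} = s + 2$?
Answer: $\left(3 - i \sqrt{130}\right)^{2} \approx -121.0 - 68.411 i$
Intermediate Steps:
$X{\left(W \right)} = W^{2}$
$g{\left(f,s \right)} = 2 + s$
$\left(g{\left(X{\left(2 \right)},T{\left(3,4 \right)} \right)} + \sqrt{-62 - 68}\right)^{2} = \left(\left(2 - 5\right) + \sqrt{-62 - 68}\right)^{2} = \left(-3 + \sqrt{-130}\right)^{2} = \left(-3 + i \sqrt{130}\right)^{2}$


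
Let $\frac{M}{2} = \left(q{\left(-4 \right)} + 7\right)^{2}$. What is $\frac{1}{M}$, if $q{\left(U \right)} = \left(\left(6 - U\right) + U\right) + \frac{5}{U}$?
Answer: $\frac{8}{2209} \approx 0.0036215$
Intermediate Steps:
$q{\left(U \right)} = 6 + \frac{5}{U}$
$M = \frac{2209}{8}$ ($M = 2 \left(\left(6 + \frac{5}{-4}\right) + 7\right)^{2} = 2 \left(\left(6 + 5 \left(- \frac{1}{4}\right)\right) + 7\right)^{2} = 2 \left(\left(6 - \frac{5}{4}\right) + 7\right)^{2} = 2 \left(\frac{19}{4} + 7\right)^{2} = 2 \left(\frac{47}{4}\right)^{2} = 2 \cdot \frac{2209}{16} = \frac{2209}{8} \approx 276.13$)
$\frac{1}{M} = \frac{1}{\frac{2209}{8}} = \frac{8}{2209}$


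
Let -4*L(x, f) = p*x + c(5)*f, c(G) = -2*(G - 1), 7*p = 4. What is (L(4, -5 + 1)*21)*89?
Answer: -16020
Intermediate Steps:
p = 4/7 (p = (⅐)*4 = 4/7 ≈ 0.57143)
c(G) = 2 - 2*G (c(G) = -2*(-1 + G) = 2 - 2*G)
L(x, f) = 2*f - x/7 (L(x, f) = -(4*x/7 + (2 - 2*5)*f)/4 = -(4*x/7 + (2 - 10)*f)/4 = -(4*x/7 - 8*f)/4 = -(-8*f + 4*x/7)/4 = 2*f - x/7)
(L(4, -5 + 1)*21)*89 = ((2*(-5 + 1) - ⅐*4)*21)*89 = ((2*(-4) - 4/7)*21)*89 = ((-8 - 4/7)*21)*89 = -60/7*21*89 = -180*89 = -16020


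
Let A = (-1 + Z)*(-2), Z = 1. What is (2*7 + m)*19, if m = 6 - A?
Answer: 380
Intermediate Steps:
A = 0 (A = (-1 + 1)*(-2) = 0*(-2) = 0)
m = 6 (m = 6 - 1*0 = 6 + 0 = 6)
(2*7 + m)*19 = (2*7 + 6)*19 = (14 + 6)*19 = 20*19 = 380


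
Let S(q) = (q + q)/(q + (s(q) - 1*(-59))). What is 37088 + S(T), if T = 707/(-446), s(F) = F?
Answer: 461744893/12450 ≈ 37088.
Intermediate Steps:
T = -707/446 (T = 707*(-1/446) = -707/446 ≈ -1.5852)
S(q) = 2*q/(59 + 2*q) (S(q) = (q + q)/(q + (q - 1*(-59))) = (2*q)/(q + (q + 59)) = (2*q)/(q + (59 + q)) = (2*q)/(59 + 2*q) = 2*q/(59 + 2*q))
37088 + S(T) = 37088 + 2*(-707/446)/(59 + 2*(-707/446)) = 37088 + 2*(-707/446)/(59 - 707/223) = 37088 + 2*(-707/446)/(12450/223) = 37088 + 2*(-707/446)*(223/12450) = 37088 - 707/12450 = 461744893/12450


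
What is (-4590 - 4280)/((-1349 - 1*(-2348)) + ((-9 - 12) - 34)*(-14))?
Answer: -8870/1769 ≈ -5.0141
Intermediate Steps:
(-4590 - 4280)/((-1349 - 1*(-2348)) + ((-9 - 12) - 34)*(-14)) = -8870/((-1349 + 2348) + (-21 - 34)*(-14)) = -8870/(999 - 55*(-14)) = -8870/(999 + 770) = -8870/1769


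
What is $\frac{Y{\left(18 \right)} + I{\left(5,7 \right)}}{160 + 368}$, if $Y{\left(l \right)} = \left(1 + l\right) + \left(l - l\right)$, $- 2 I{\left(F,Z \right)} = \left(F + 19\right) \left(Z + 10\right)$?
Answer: $- \frac{185}{528} \approx -0.35038$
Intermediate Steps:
$I{\left(F,Z \right)} = - \frac{\left(10 + Z\right) \left(19 + F\right)}{2}$ ($I{\left(F,Z \right)} = - \frac{\left(F + 19\right) \left(Z + 10\right)}{2} = - \frac{\left(19 + F\right) \left(10 + Z\right)}{2} = - \frac{\left(10 + Z\right) \left(19 + F\right)}{2}$)
$Y{\left(l \right)} = 1 + l$ ($Y{\left(l \right)} = \left(1 + l\right) + 0 = 1 + l$)
$\frac{Y{\left(18 \right)} + I{\left(5,7 \right)}}{160 + 368} = \frac{\left(1 + 18\right) - \left(\frac{373}{2} + \frac{35}{2}\right)}{160 + 368} = \frac{19 - 204}{528} = \left(19 - 204\right) \frac{1}{528} = \left(-185\right) \frac{1}{528} = - \frac{185}{528}$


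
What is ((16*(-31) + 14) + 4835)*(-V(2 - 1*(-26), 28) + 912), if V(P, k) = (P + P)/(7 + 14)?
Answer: 3958328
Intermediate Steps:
V(P, k) = 2*P/21 (V(P, k) = (2*P)/21 = (2*P)*(1/21) = 2*P/21)
((16*(-31) + 14) + 4835)*(-V(2 - 1*(-26), 28) + 912) = ((16*(-31) + 14) + 4835)*(-2*(2 - 1*(-26))/21 + 912) = ((-496 + 14) + 4835)*(-2*(2 + 26)/21 + 912) = (-482 + 4835)*(-2*28/21 + 912) = 4353*(-1*8/3 + 912) = 4353*(-8/3 + 912) = 4353*(2728/3) = 3958328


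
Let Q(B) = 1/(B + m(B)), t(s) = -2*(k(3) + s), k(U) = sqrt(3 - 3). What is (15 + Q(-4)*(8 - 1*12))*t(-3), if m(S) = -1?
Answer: 474/5 ≈ 94.800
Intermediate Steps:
k(U) = 0 (k(U) = sqrt(0) = 0)
t(s) = -2*s (t(s) = -2*(0 + s) = -2*s)
Q(B) = 1/(-1 + B) (Q(B) = 1/(B - 1) = 1/(-1 + B))
(15 + Q(-4)*(8 - 1*12))*t(-3) = (15 + (8 - 1*12)/(-1 - 4))*(-2*(-3)) = (15 + (8 - 12)/(-5))*6 = (15 - 1/5*(-4))*6 = (15 + 4/5)*6 = (79/5)*6 = 474/5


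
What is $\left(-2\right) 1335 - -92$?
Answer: $-2578$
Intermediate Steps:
$\left(-2\right) 1335 - -92 = -2670 + 92 = -2578$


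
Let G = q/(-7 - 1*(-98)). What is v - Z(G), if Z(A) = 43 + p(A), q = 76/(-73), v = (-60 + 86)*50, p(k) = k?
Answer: 8350327/6643 ≈ 1257.0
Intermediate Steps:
v = 1300 (v = 26*50 = 1300)
q = -76/73 (q = 76*(-1/73) = -76/73 ≈ -1.0411)
G = -76/6643 (G = -76/(73*(-7 - 1*(-98))) = -76/(73*(-7 + 98)) = -76/73/91 = -76/73*1/91 = -76/6643 ≈ -0.011441)
Z(A) = 43 + A
v - Z(G) = 1300 - (43 - 76/6643) = 1300 - 1*285573/6643 = 1300 - 285573/6643 = 8350327/6643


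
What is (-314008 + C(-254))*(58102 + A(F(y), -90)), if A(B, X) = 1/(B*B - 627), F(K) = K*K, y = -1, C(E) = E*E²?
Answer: -303724451162136/313 ≈ -9.7037e+11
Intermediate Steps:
C(E) = E³
F(K) = K²
A(B, X) = 1/(-627 + B²) (A(B, X) = 1/(B² - 627) = 1/(-627 + B²))
(-314008 + C(-254))*(58102 + A(F(y), -90)) = (-314008 + (-254)³)*(58102 + 1/(-627 + ((-1)²)²)) = (-314008 - 16387064)*(58102 + 1/(-627 + 1²)) = -16701072*(58102 + 1/(-627 + 1)) = -16701072*(58102 + 1/(-626)) = -16701072*(58102 - 1/626) = -16701072*36371851/626 = -303724451162136/313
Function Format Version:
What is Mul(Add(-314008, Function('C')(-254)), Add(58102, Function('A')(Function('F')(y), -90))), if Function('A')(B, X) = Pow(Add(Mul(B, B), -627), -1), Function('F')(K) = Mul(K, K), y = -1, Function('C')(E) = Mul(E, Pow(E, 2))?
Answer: Rational(-303724451162136, 313) ≈ -9.7037e+11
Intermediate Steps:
Function('C')(E) = Pow(E, 3)
Function('F')(K) = Pow(K, 2)
Function('A')(B, X) = Pow(Add(-627, Pow(B, 2)), -1) (Function('A')(B, X) = Pow(Add(Pow(B, 2), -627), -1) = Pow(Add(-627, Pow(B, 2)), -1))
Mul(Add(-314008, Function('C')(-254)), Add(58102, Function('A')(Function('F')(y), -90))) = Mul(Add(-314008, Pow(-254, 3)), Add(58102, Pow(Add(-627, Pow(Pow(-1, 2), 2)), -1))) = Mul(Add(-314008, -16387064), Add(58102, Pow(Add(-627, Pow(1, 2)), -1))) = Mul(-16701072, Add(58102, Pow(Add(-627, 1), -1))) = Mul(-16701072, Add(58102, Pow(-626, -1))) = Mul(-16701072, Add(58102, Rational(-1, 626))) = Mul(-16701072, Rational(36371851, 626)) = Rational(-303724451162136, 313)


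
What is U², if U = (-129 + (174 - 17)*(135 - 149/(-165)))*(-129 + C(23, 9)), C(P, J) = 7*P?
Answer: 12538861070427136/27225 ≈ 4.6056e+11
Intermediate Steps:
U = 111977056/165 (U = (-129 + (174 - 17)*(135 - 149/(-165)))*(-129 + 7*23) = (-129 + 157*(135 - 149*(-1/165)))*(-129 + 161) = (-129 + 157*(135 + 149/165))*32 = (-129 + 157*(22424/165))*32 = (-129 + 3520568/165)*32 = (3499283/165)*32 = 111977056/165 ≈ 6.7865e+5)
U² = (111977056/165)² = 12538861070427136/27225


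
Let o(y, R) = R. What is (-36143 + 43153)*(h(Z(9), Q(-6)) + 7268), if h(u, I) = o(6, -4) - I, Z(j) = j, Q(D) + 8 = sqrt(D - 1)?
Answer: 50976720 - 7010*I*sqrt(7) ≈ 5.0977e+7 - 18547.0*I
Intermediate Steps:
Q(D) = -8 + sqrt(-1 + D) (Q(D) = -8 + sqrt(D - 1) = -8 + sqrt(-1 + D))
h(u, I) = -4 - I
(-36143 + 43153)*(h(Z(9), Q(-6)) + 7268) = (-36143 + 43153)*((-4 - (-8 + sqrt(-1 - 6))) + 7268) = 7010*((-4 - (-8 + sqrt(-7))) + 7268) = 7010*((-4 - (-8 + I*sqrt(7))) + 7268) = 7010*((-4 + (8 - I*sqrt(7))) + 7268) = 7010*((4 - I*sqrt(7)) + 7268) = 7010*(7272 - I*sqrt(7)) = 50976720 - 7010*I*sqrt(7)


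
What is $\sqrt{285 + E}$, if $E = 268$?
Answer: $\sqrt{553} \approx 23.516$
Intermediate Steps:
$\sqrt{285 + E} = \sqrt{285 + 268} = \sqrt{553}$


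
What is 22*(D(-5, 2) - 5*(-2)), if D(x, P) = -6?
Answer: 88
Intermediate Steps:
22*(D(-5, 2) - 5*(-2)) = 22*(-6 - 5*(-2)) = 22*(-6 + 10) = 22*4 = 88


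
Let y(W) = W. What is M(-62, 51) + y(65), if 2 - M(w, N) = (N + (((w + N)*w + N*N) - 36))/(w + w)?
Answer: 5803/62 ≈ 93.597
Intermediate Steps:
M(w, N) = 2 - (-36 + N + N**2 + w*(N + w))/(2*w) (M(w, N) = 2 - (N + (((w + N)*w + N*N) - 36))/(w + w) = 2 - (N + (((N + w)*w + N**2) - 36))/(2*w) = 2 - (N + ((w*(N + w) + N**2) - 36))*1/(2*w) = 2 - (N + ((N**2 + w*(N + w)) - 36))*1/(2*w) = 2 - (N + (-36 + N**2 + w*(N + w)))*1/(2*w) = 2 - (-36 + N + N**2 + w*(N + w))*1/(2*w) = 2 - (-36 + N + N**2 + w*(N + w))/(2*w))
M(-62, 51) + y(65) = (1/2)*(36 - 1*51 - 1*51**2 - 1*(-62)*(-4 + 51 - 62))/(-62) + 65 = (1/2)*(-1/62)*(36 - 51 - 1*2601 - 1*(-62)*(-15)) + 65 = (1/2)*(-1/62)*(36 - 51 - 2601 - 930) + 65 = (1/2)*(-1/62)*(-3546) + 65 = 1773/62 + 65 = 5803/62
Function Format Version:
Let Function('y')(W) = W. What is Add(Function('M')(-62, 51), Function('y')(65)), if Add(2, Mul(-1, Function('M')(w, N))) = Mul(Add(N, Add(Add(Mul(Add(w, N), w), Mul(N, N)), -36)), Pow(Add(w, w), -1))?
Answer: Rational(5803, 62) ≈ 93.597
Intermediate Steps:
Function('M')(w, N) = Add(2, Mul(Rational(-1, 2), Pow(w, -1), Add(-36, N, Pow(N, 2), Mul(w, Add(N, w))))) (Function('M')(w, N) = Add(2, Mul(-1, Mul(Add(N, Add(Add(Mul(Add(w, N), w), Mul(N, N)), -36)), Pow(Add(w, w), -1)))) = Add(2, Mul(-1, Mul(Add(N, Add(Add(Mul(Add(N, w), w), Pow(N, 2)), -36)), Pow(Mul(2, w), -1)))) = Add(2, Mul(-1, Mul(Add(N, Add(Add(Mul(w, Add(N, w)), Pow(N, 2)), -36)), Mul(Rational(1, 2), Pow(w, -1))))) = Add(2, Mul(-1, Mul(Add(N, Add(Add(Pow(N, 2), Mul(w, Add(N, w))), -36)), Mul(Rational(1, 2), Pow(w, -1))))) = Add(2, Mul(-1, Mul(Add(N, Add(-36, Pow(N, 2), Mul(w, Add(N, w)))), Mul(Rational(1, 2), Pow(w, -1))))) = Add(2, Mul(-1, Mul(Add(-36, N, Pow(N, 2), Mul(w, Add(N, w))), Mul(Rational(1, 2), Pow(w, -1))))) = Add(2, Mul(-1, Mul(Rational(1, 2), Pow(w, -1), Add(-36, N, Pow(N, 2), Mul(w, Add(N, w)))))) = Add(2, Mul(Rational(-1, 2), Pow(w, -1), Add(-36, N, Pow(N, 2), Mul(w, Add(N, w))))))
Add(Function('M')(-62, 51), Function('y')(65)) = Add(Mul(Rational(1, 2), Pow(-62, -1), Add(36, Mul(-1, 51), Mul(-1, Pow(51, 2)), Mul(-1, -62, Add(-4, 51, -62)))), 65) = Add(Mul(Rational(1, 2), Rational(-1, 62), Add(36, -51, Mul(-1, 2601), Mul(-1, -62, -15))), 65) = Add(Mul(Rational(1, 2), Rational(-1, 62), Add(36, -51, -2601, -930)), 65) = Add(Mul(Rational(1, 2), Rational(-1, 62), -3546), 65) = Add(Rational(1773, 62), 65) = Rational(5803, 62)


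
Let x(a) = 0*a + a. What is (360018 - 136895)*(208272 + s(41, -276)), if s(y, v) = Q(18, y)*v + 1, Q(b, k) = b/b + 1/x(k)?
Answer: 1902703917923/41 ≈ 4.6407e+10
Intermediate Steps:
x(a) = a (x(a) = 0 + a = a)
Q(b, k) = 1 + 1/k (Q(b, k) = b/b + 1/k = 1 + 1/k)
s(y, v) = 1 + v*(1 + y)/y (s(y, v) = ((1 + y)/y)*v + 1 = v*(1 + y)/y + 1 = 1 + v*(1 + y)/y)
(360018 - 136895)*(208272 + s(41, -276)) = (360018 - 136895)*(208272 + (1 - 276 - 276/41)) = 223123*(208272 + (1 - 276 - 276*1/41)) = 223123*(208272 + (1 - 276 - 276/41)) = 223123*(208272 - 11551/41) = 223123*(8527601/41) = 1902703917923/41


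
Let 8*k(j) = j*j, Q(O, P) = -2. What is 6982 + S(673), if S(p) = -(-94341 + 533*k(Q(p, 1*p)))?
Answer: 202113/2 ≈ 1.0106e+5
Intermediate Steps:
k(j) = j**2/8 (k(j) = (j*j)/8 = j**2/8)
S(p) = 188149/2 (S(p) = -533/(1/((1/8)*(-2)**2 - 177)) = -533/(1/((1/8)*4 - 177)) = -533/(1/(1/2 - 177)) = -533/(1/(-353/2)) = -533/(-2/353) = -533*(-353/2) = 188149/2)
6982 + S(673) = 6982 + 188149/2 = 202113/2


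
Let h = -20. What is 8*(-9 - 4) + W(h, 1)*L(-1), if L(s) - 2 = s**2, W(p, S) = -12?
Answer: -140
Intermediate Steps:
L(s) = 2 + s**2
8*(-9 - 4) + W(h, 1)*L(-1) = 8*(-9 - 4) - 12*(2 + (-1)**2) = 8*(-13) - 12*(2 + 1) = -104 - 12*3 = -104 - 36 = -140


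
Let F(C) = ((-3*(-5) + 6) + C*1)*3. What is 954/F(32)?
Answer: 6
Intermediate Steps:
F(C) = 63 + 3*C (F(C) = ((15 + 6) + C)*3 = (21 + C)*3 = 63 + 3*C)
954/F(32) = 954/(63 + 3*32) = 954/(63 + 96) = 954/159 = 954*(1/159) = 6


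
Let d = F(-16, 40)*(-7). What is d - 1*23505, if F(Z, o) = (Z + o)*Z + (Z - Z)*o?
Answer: -20817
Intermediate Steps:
F(Z, o) = Z*(Z + o) (F(Z, o) = Z*(Z + o) + 0*o = Z*(Z + o) + 0 = Z*(Z + o))
d = 2688 (d = -16*(-16 + 40)*(-7) = -16*24*(-7) = -384*(-7) = 2688)
d - 1*23505 = 2688 - 1*23505 = 2688 - 23505 = -20817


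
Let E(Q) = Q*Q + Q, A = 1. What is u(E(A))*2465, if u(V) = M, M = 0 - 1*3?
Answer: -7395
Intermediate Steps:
E(Q) = Q + Q**2 (E(Q) = Q**2 + Q = Q + Q**2)
M = -3 (M = 0 - 3 = -3)
u(V) = -3
u(E(A))*2465 = -3*2465 = -7395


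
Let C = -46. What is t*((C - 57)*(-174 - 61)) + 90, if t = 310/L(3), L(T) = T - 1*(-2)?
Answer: 1500800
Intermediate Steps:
L(T) = 2 + T (L(T) = T + 2 = 2 + T)
t = 62 (t = 310/(2 + 3) = 310/5 = 310*(⅕) = 62)
t*((C - 57)*(-174 - 61)) + 90 = 62*((-46 - 57)*(-174 - 61)) + 90 = 62*(-103*(-235)) + 90 = 62*24205 + 90 = 1500710 + 90 = 1500800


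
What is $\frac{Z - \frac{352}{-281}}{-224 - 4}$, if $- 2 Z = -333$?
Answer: $- \frac{94277}{128136} \approx -0.73576$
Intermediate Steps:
$Z = \frac{333}{2}$ ($Z = \left(- \frac{1}{2}\right) \left(-333\right) = \frac{333}{2} \approx 166.5$)
$\frac{Z - \frac{352}{-281}}{-224 - 4} = \frac{\frac{333}{2} - \frac{352}{-281}}{-224 - 4} = \frac{\frac{333}{2} - - \frac{352}{281}}{-224 + \left(-39 + 35\right)} = \frac{\frac{333}{2} + \frac{352}{281}}{-224 - 4} = \frac{94277}{562 \left(-228\right)} = \frac{94277}{562} \left(- \frac{1}{228}\right) = - \frac{94277}{128136}$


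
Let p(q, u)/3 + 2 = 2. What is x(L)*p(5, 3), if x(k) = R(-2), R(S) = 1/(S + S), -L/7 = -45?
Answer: 0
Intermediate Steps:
p(q, u) = 0 (p(q, u) = -6 + 3*2 = -6 + 6 = 0)
L = 315 (L = -7*(-45) = 315)
R(S) = 1/(2*S)
x(k) = -¼ (x(k) = (½)/(-2) = (½)*(-½) = -¼)
x(L)*p(5, 3) = -¼*0 = 0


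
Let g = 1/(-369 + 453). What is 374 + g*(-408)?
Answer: 2584/7 ≈ 369.14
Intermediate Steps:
g = 1/84 ≈ 0.011905
374 + g*(-408) = 374 + (1/84)*(-408) = 374 - 34/7 = 2584/7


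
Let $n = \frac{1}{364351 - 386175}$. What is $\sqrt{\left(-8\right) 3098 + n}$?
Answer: $\frac{i \sqrt{184442131797}}{2728} \approx 157.43 i$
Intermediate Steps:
$n = - \frac{1}{21824}$ ($n = \frac{1}{-21824} = - \frac{1}{21824} \approx -4.5821 \cdot 10^{-5}$)
$\sqrt{\left(-8\right) 3098 + n} = \sqrt{\left(-8\right) 3098 - \frac{1}{21824}} = \sqrt{-24784 - \frac{1}{21824}} = \sqrt{- \frac{540886017}{21824}} = \frac{i \sqrt{184442131797}}{2728}$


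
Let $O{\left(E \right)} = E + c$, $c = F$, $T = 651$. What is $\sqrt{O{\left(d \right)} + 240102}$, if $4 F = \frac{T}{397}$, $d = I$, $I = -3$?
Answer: $\frac{3 \sqrt{16818590179}}{794} \approx 490.0$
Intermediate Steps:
$d = -3$
$F = \frac{651}{1588}$ ($F = \frac{651 \cdot \frac{1}{397}}{4} = \frac{1}{4} \cdot \frac{651}{397} = \frac{651}{1588} \approx 0.40995$)
$c = \frac{651}{1588} \approx 0.40995$
$O{\left(E \right)} = \frac{651}{1588} + E$ ($O{\left(E \right)} = E + \frac{651}{1588} = \frac{651}{1588} + E$)
$\sqrt{O{\left(d \right)} + 240102} = \sqrt{\left(\frac{651}{1588} - 3\right) + 240102} = \sqrt{- \frac{4113}{1588} + 240102} = \sqrt{\frac{381277863}{1588}} = \frac{3 \sqrt{16818590179}}{794}$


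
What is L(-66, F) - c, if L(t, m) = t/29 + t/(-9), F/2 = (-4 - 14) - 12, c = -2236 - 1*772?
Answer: 262136/87 ≈ 3013.1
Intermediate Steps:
c = -3008 (c = -2236 - 772 = -3008)
F = -60 (F = 2*((-4 - 14) - 12) = 2*(-18 - 12) = 2*(-30) = -60)
L(t, m) = -20*t/261 (L(t, m) = t*(1/29) + t*(-1/9) = t/29 - t/9 = -20*t/261)
L(-66, F) - c = -20/261*(-66) - 1*(-3008) = 440/87 + 3008 = 262136/87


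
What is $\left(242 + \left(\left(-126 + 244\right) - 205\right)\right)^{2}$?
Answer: $24025$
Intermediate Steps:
$\left(242 + \left(\left(-126 + 244\right) - 205\right)\right)^{2} = \left(242 + \left(118 - 205\right)\right)^{2} = \left(242 - 87\right)^{2} = 155^{2} = 24025$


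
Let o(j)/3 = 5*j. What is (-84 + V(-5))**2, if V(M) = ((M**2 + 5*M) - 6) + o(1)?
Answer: 5625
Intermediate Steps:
o(j) = 15*j (o(j) = 3*(5*j) = 15*j)
V(M) = 9 + M**2 + 5*M (V(M) = ((M**2 + 5*M) - 6) + 15*1 = (-6 + M**2 + 5*M) + 15 = 9 + M**2 + 5*M)
(-84 + V(-5))**2 = (-84 + (9 + (-5)**2 + 5*(-5)))**2 = (-84 + (9 + 25 - 25))**2 = (-84 + 9)**2 = (-75)**2 = 5625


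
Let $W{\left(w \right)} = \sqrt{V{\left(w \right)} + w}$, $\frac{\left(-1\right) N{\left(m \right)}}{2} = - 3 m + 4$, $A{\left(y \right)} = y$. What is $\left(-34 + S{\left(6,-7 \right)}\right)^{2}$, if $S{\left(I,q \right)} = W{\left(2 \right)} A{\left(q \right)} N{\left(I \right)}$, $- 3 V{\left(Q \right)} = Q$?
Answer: $\frac{157132}{3} + \frac{26656 \sqrt{3}}{3} \approx 67767.0$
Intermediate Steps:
$V{\left(Q \right)} = - \frac{Q}{3}$
$N{\left(m \right)} = -8 + 6 m$ ($N{\left(m \right)} = - 2 \left(- 3 m + 4\right) = - 2 \left(4 - 3 m\right) = -8 + 6 m$)
$W{\left(w \right)} = \frac{\sqrt{6} \sqrt{w}}{3}$ ($W{\left(w \right)} = \sqrt{- \frac{w}{3} + w} = \sqrt{\frac{2 w}{3}} = \frac{\sqrt{6} \sqrt{w}}{3}$)
$S{\left(I,q \right)} = \frac{2 q \sqrt{3} \left(-8 + 6 I\right)}{3}$ ($S{\left(I,q \right)} = \frac{\sqrt{6} \sqrt{2}}{3} q \left(-8 + 6 I\right) = \frac{2 \sqrt{3}}{3} q \left(-8 + 6 I\right) = \frac{2 q \sqrt{3}}{3} \left(-8 + 6 I\right) = \frac{2 q \sqrt{3} \left(-8 + 6 I\right)}{3}$)
$\left(-34 + S{\left(6,-7 \right)}\right)^{2} = \left(-34 + \frac{4}{3} \left(-7\right) \sqrt{3} \left(-4 + 3 \cdot 6\right)\right)^{2} = \left(-34 + \frac{4}{3} \left(-7\right) \sqrt{3} \left(-4 + 18\right)\right)^{2} = \left(-34 + \frac{4}{3} \left(-7\right) \sqrt{3} \cdot 14\right)^{2} = \left(-34 - \frac{392 \sqrt{3}}{3}\right)^{2}$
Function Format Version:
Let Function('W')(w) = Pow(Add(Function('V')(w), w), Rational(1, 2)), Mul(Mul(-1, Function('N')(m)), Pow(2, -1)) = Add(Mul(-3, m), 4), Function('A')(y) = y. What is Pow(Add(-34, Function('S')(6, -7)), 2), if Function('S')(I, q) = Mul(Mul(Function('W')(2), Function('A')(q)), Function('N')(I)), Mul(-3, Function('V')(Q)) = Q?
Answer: Add(Rational(157132, 3), Mul(Rational(26656, 3), Pow(3, Rational(1, 2)))) ≈ 67767.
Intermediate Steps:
Function('V')(Q) = Mul(Rational(-1, 3), Q)
Function('N')(m) = Add(-8, Mul(6, m)) (Function('N')(m) = Mul(-2, Add(Mul(-3, m), 4)) = Mul(-2, Add(4, Mul(-3, m))) = Add(-8, Mul(6, m)))
Function('W')(w) = Mul(Rational(1, 3), Pow(6, Rational(1, 2)), Pow(w, Rational(1, 2))) (Function('W')(w) = Pow(Add(Mul(Rational(-1, 3), w), w), Rational(1, 2)) = Pow(Mul(Rational(2, 3), w), Rational(1, 2)) = Mul(Rational(1, 3), Pow(6, Rational(1, 2)), Pow(w, Rational(1, 2))))
Function('S')(I, q) = Mul(Rational(2, 3), q, Pow(3, Rational(1, 2)), Add(-8, Mul(6, I))) (Function('S')(I, q) = Mul(Mul(Mul(Rational(1, 3), Pow(6, Rational(1, 2)), Pow(2, Rational(1, 2))), q), Add(-8, Mul(6, I))) = Mul(Mul(Mul(Rational(2, 3), Pow(3, Rational(1, 2))), q), Add(-8, Mul(6, I))) = Mul(Mul(Rational(2, 3), q, Pow(3, Rational(1, 2))), Add(-8, Mul(6, I))) = Mul(Rational(2, 3), q, Pow(3, Rational(1, 2)), Add(-8, Mul(6, I))))
Pow(Add(-34, Function('S')(6, -7)), 2) = Pow(Add(-34, Mul(Rational(4, 3), -7, Pow(3, Rational(1, 2)), Add(-4, Mul(3, 6)))), 2) = Pow(Add(-34, Mul(Rational(4, 3), -7, Pow(3, Rational(1, 2)), Add(-4, 18))), 2) = Pow(Add(-34, Mul(Rational(4, 3), -7, Pow(3, Rational(1, 2)), 14)), 2) = Pow(Add(-34, Mul(Rational(-392, 3), Pow(3, Rational(1, 2)))), 2)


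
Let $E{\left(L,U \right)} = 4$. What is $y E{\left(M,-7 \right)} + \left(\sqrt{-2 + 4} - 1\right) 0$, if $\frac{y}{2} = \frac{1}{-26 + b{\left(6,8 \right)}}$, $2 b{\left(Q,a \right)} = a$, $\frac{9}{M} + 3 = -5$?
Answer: $- \frac{4}{11} \approx -0.36364$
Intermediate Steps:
$M = - \frac{9}{8}$ ($M = \frac{9}{-3 - 5} = \frac{9}{-8} = 9 \left(- \frac{1}{8}\right) = - \frac{9}{8} \approx -1.125$)
$b{\left(Q,a \right)} = \frac{a}{2}$
$y = - \frac{1}{11}$ ($y = \frac{2}{-26 + \frac{1}{2} \cdot 8} = \frac{2}{-26 + 4} = \frac{2}{-22} = 2 \left(- \frac{1}{22}\right) = - \frac{1}{11} \approx -0.090909$)
$y E{\left(M,-7 \right)} + \left(\sqrt{-2 + 4} - 1\right) 0 = \left(- \frac{1}{11}\right) 4 + \left(\sqrt{-2 + 4} - 1\right) 0 = - \frac{4}{11} + \left(\sqrt{2} - 1\right) 0 = - \frac{4}{11} + \left(-1 + \sqrt{2}\right) 0 = - \frac{4}{11} + 0 = - \frac{4}{11}$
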